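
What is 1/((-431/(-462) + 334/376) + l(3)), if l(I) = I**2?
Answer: 43428/469943 ≈ 0.092411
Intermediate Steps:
1/((-431/(-462) + 334/376) + l(3)) = 1/((-431/(-462) + 334/376) + 3**2) = 1/((-431*(-1/462) + 334*(1/376)) + 9) = 1/((431/462 + 167/188) + 9) = 1/(79091/43428 + 9) = 1/(469943/43428) = 43428/469943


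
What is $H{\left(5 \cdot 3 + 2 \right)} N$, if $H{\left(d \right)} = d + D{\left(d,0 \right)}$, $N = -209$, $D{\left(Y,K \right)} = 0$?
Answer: $-3553$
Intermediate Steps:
$H{\left(d \right)} = d$ ($H{\left(d \right)} = d + 0 = d$)
$H{\left(5 \cdot 3 + 2 \right)} N = \left(5 \cdot 3 + 2\right) \left(-209\right) = \left(15 + 2\right) \left(-209\right) = 17 \left(-209\right) = -3553$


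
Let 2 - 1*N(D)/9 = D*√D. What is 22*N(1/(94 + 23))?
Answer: 396 - 22*√13/507 ≈ 395.84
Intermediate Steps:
N(D) = 18 - 9*D^(3/2) (N(D) = 18 - 9*D*√D = 18 - 9*D^(3/2))
22*N(1/(94 + 23)) = 22*(18 - 9/(94 + 23)^(3/2)) = 22*(18 - 9*√13/4563) = 22*(18 - √13/507) = 396 - 22*√13/507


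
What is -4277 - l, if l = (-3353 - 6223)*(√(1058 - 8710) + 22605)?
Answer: 216461203 + 19152*I*√1913 ≈ 2.1646e+8 + 8.3767e+5*I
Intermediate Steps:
l = -216465480 - 19152*I*√1913 (l = -9576*(√(-7652) + 22605) = -9576*(2*I*√1913 + 22605) = -9576*(22605 + 2*I*√1913) = -216465480 - 19152*I*√1913 ≈ -2.1647e+8 - 8.3767e+5*I)
-4277 - l = -4277 - (-216465480 - 19152*I*√1913) = -4277 + (216465480 + 19152*I*√1913) = 216461203 + 19152*I*√1913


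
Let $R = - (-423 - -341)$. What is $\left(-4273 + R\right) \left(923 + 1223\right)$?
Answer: $-8993886$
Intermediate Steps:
$R = 82$ ($R = - (-423 + 341) = \left(-1\right) \left(-82\right) = 82$)
$\left(-4273 + R\right) \left(923 + 1223\right) = \left(-4273 + 82\right) \left(923 + 1223\right) = \left(-4191\right) 2146 = -8993886$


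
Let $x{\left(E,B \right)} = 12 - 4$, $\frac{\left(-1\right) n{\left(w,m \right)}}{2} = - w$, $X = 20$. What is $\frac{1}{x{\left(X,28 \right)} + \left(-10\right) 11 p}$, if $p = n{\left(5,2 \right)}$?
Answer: $- \frac{1}{1092} \approx -0.00091575$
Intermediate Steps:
$n{\left(w,m \right)} = 2 w$ ($n{\left(w,m \right)} = - 2 \left(- w\right) = 2 w$)
$x{\left(E,B \right)} = 8$
$p = 10$ ($p = 2 \cdot 5 = 10$)
$\frac{1}{x{\left(X,28 \right)} + \left(-10\right) 11 p} = \frac{1}{8 + \left(-10\right) 11 \cdot 10} = \frac{1}{8 - 1100} = \frac{1}{-1092} = - \frac{1}{1092}$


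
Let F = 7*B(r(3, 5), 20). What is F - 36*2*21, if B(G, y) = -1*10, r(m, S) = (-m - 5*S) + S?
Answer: -1582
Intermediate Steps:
r(m, S) = -m - 4*S
B(G, y) = -10
F = -70 (F = 7*(-10) = -70)
F - 36*2*21 = -70 - 36*2*21 = -70 - 72*21 = -70 - 1*1512 = -70 - 1512 = -1582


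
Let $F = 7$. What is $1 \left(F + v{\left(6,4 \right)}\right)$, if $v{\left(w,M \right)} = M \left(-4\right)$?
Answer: $-9$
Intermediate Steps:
$v{\left(w,M \right)} = - 4 M$
$1 \left(F + v{\left(6,4 \right)}\right) = 1 \left(7 - 16\right) = 1 \left(-9\right) = -9$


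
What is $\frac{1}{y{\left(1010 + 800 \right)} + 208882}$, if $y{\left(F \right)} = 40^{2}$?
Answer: $\frac{1}{210482} \approx 4.751 \cdot 10^{-6}$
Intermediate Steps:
$y{\left(F \right)} = 1600$
$\frac{1}{y{\left(1010 + 800 \right)} + 208882} = \frac{1}{1600 + 208882} = \frac{1}{210482}$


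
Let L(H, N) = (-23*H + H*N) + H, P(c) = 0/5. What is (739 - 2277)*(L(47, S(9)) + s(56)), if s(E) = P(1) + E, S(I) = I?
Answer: 853590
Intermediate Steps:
P(c) = 0 (P(c) = 0*(⅕) = 0)
L(H, N) = -22*H + H*N
s(E) = E (s(E) = 0 + E = E)
(739 - 2277)*(L(47, S(9)) + s(56)) = (739 - 2277)*(47*(-22 + 9) + 56) = -1538*(47*(-13) + 56) = -1538*(-611 + 56) = -1538*(-555) = 853590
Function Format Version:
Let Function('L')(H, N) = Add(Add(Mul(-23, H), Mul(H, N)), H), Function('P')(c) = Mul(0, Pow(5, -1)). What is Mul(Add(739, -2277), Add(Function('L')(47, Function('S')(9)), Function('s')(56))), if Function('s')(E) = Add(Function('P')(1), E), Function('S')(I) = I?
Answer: 853590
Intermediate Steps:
Function('P')(c) = 0 (Function('P')(c) = Mul(0, Rational(1, 5)) = 0)
Function('L')(H, N) = Add(Mul(-22, H), Mul(H, N))
Function('s')(E) = E (Function('s')(E) = Add(0, E) = E)
Mul(Add(739, -2277), Add(Function('L')(47, Function('S')(9)), Function('s')(56))) = Mul(Add(739, -2277), Add(Mul(47, Add(-22, 9)), 56)) = Mul(-1538, Add(Mul(47, -13), 56)) = Mul(-1538, Add(-611, 56)) = Mul(-1538, -555) = 853590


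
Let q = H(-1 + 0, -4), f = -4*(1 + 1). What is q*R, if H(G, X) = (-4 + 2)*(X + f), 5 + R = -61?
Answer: -1584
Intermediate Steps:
R = -66 (R = -5 - 61 = -66)
f = -8 (f = -4*2 = -8)
H(G, X) = 16 - 2*X (H(G, X) = (-4 + 2)*(X - 8) = -2*(-8 + X) = 16 - 2*X)
q = 24 (q = 16 - 2*(-4) = 16 + 8 = 24)
q*R = 24*(-66) = -1584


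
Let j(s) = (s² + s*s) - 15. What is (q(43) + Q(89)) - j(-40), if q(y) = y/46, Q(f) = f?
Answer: -142373/46 ≈ -3095.1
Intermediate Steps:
q(y) = y/46 (q(y) = y*(1/46) = y/46)
j(s) = -15 + 2*s² (j(s) = (s² + s²) - 15 = 2*s² - 15 = -15 + 2*s²)
(q(43) + Q(89)) - j(-40) = ((1/46)*43 + 89) - (-15 + 2*(-40)²) = (43/46 + 89) - (-15 + 2*1600) = 4137/46 - (-15 + 3200) = 4137/46 - 1*3185 = 4137/46 - 3185 = -142373/46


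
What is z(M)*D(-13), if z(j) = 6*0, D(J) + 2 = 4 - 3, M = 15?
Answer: 0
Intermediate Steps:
D(J) = -1 (D(J) = -2 + (4 - 3) = -2 + 1 = -1)
z(j) = 0
z(M)*D(-13) = 0*(-1) = 0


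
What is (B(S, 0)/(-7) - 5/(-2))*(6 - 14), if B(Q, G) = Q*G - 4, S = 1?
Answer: -172/7 ≈ -24.571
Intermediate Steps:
B(Q, G) = -4 + G*Q (B(Q, G) = G*Q - 4 = -4 + G*Q)
(B(S, 0)/(-7) - 5/(-2))*(6 - 14) = ((-4 + 0*1)/(-7) - 5/(-2))*(6 - 14) = ((-4 + 0)*(-⅐) - 5*(-½))*(-8) = (-4*(-⅐) + 5/2)*(-8) = (4/7 + 5/2)*(-8) = (43/14)*(-8) = -172/7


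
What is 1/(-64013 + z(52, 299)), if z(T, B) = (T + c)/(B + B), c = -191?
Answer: -598/38279913 ≈ -1.5622e-5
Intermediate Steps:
z(T, B) = (-191 + T)/(2*B) (z(T, B) = (T - 191)/(B + B) = (-191 + T)/((2*B)) = (-191 + T)*(1/(2*B)) = (-191 + T)/(2*B))
1/(-64013 + z(52, 299)) = 1/(-64013 + (½)*(-191 + 52)/299) = 1/(-64013 + (½)*(1/299)*(-139)) = 1/(-64013 - 139/598) = 1/(-38279913/598) = -598/38279913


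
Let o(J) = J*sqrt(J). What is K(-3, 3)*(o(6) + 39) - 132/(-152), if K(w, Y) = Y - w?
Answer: 8925/38 + 36*sqrt(6) ≈ 323.05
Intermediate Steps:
o(J) = J**(3/2)
K(-3, 3)*(o(6) + 39) - 132/(-152) = (3 - 1*(-3))*(6**(3/2) + 39) - 132/(-152) = (3 + 3)*(6*sqrt(6) + 39) - 132*(-1/152) = 6*(39 + 6*sqrt(6)) + 33/38 = (234 + 36*sqrt(6)) + 33/38 = 8925/38 + 36*sqrt(6)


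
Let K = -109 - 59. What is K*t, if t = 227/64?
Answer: -4767/8 ≈ -595.88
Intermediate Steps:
t = 227/64 (t = 227*(1/64) = 227/64 ≈ 3.5469)
K = -168
K*t = -168*227/64 = -4767/8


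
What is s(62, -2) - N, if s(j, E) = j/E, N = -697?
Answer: 666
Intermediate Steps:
s(62, -2) - N = 62/(-2) - 1*(-697) = 62*(-½) + 697 = -31 + 697 = 666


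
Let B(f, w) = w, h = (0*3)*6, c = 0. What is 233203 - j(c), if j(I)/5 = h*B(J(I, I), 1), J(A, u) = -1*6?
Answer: 233203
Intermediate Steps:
J(A, u) = -6
h = 0 (h = 0*6 = 0)
j(I) = 0 (j(I) = 5*(0*1) = 5*0 = 0)
233203 - j(c) = 233203 - 1*0 = 233203 + 0 = 233203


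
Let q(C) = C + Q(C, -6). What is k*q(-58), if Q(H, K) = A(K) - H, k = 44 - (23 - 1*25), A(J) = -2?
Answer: -92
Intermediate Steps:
k = 46 (k = 44 - (23 - 25) = 44 - 1*(-2) = 44 + 2 = 46)
Q(H, K) = -2 - H
q(C) = -2 (q(C) = C + (-2 - C) = -2)
k*q(-58) = 46*(-2) = -92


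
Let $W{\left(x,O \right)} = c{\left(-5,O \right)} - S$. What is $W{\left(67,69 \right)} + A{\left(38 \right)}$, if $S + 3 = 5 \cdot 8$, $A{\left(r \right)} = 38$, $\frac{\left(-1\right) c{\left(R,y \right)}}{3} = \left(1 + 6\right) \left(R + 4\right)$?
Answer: $22$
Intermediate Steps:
$c{\left(R,y \right)} = -84 - 21 R$ ($c{\left(R,y \right)} = - 3 \left(1 + 6\right) \left(R + 4\right) = - 3 \cdot 7 \left(4 + R\right) = - 3 \left(28 + 7 R\right) = -84 - 21 R$)
$S = 37$ ($S = -3 + 5 \cdot 8 = -3 + 40 = 37$)
$W{\left(x,O \right)} = -16$ ($W{\left(x,O \right)} = \left(-84 - -105\right) - 37 = \left(-84 + 105\right) - 37 = 21 - 37 = -16$)
$W{\left(67,69 \right)} + A{\left(38 \right)} = -16 + 38 = 22$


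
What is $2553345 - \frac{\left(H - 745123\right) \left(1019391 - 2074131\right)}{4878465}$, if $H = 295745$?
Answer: $\frac{798828484247}{325231} \approx 2.4562 \cdot 10^{6}$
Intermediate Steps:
$2553345 - \frac{\left(H - 745123\right) \left(1019391 - 2074131\right)}{4878465} = 2553345 - \frac{\left(295745 - 745123\right) \left(1019391 - 2074131\right)}{4878465} = 2553345 - \left(-449378\right) \left(-1054740\right) \frac{1}{4878465} = 2553345 - 473976951720 \cdot \frac{1}{4878465} = 2553345 - \frac{31598463448}{325231} = \frac{798828484247}{325231}$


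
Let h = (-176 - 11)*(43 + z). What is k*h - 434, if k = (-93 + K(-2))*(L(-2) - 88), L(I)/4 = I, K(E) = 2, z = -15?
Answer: -45742130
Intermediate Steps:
L(I) = 4*I
k = 8736 (k = (-93 + 2)*(4*(-2) - 88) = -91*(-8 - 88) = -91*(-96) = 8736)
h = -5236 (h = (-176 - 11)*(43 - 15) = -187*28 = -5236)
k*h - 434 = 8736*(-5236) - 434 = -45741696 - 434 = -45742130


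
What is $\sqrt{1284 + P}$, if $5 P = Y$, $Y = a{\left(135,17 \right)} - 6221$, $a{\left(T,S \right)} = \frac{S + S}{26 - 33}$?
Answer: $\frac{3 \sqrt{5285}}{35} \approx 6.2313$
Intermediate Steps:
$a{\left(T,S \right)} = - \frac{2 S}{7}$ ($a{\left(T,S \right)} = \frac{2 S}{-7} = 2 S \left(- \frac{1}{7}\right) = - \frac{2 S}{7}$)
$Y = - \frac{43581}{7}$ ($Y = \left(- \frac{2}{7}\right) 17 - 6221 = - \frac{34}{7} - 6221 = - \frac{43581}{7} \approx -6225.9$)
$P = - \frac{43581}{35}$ ($P = \frac{1}{5} \left(- \frac{43581}{7}\right) = - \frac{43581}{35} \approx -1245.2$)
$\sqrt{1284 + P} = \sqrt{1284 - \frac{43581}{35}} = \sqrt{\frac{1359}{35}} = \frac{3 \sqrt{5285}}{35}$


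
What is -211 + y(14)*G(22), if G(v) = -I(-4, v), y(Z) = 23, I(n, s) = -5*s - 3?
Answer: 2388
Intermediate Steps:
I(n, s) = -3 - 5*s
G(v) = 3 + 5*v (G(v) = -(-3 - 5*v) = 3 + 5*v)
-211 + y(14)*G(22) = -211 + 23*(3 + 5*22) = -211 + 23*(3 + 110) = -211 + 23*113 = -211 + 2599 = 2388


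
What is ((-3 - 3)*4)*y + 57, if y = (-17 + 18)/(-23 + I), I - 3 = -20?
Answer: 288/5 ≈ 57.600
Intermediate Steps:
I = -17 (I = 3 - 20 = -17)
y = -1/40 (y = (-17 + 18)/(-23 - 17) = 1/(-40) = 1*(-1/40) = -1/40 ≈ -0.025000)
((-3 - 3)*4)*y + 57 = ((-3 - 3)*4)*(-1/40) + 57 = -6*4*(-1/40) + 57 = -24*(-1/40) + 57 = ⅗ + 57 = 288/5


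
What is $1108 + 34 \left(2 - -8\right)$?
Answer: $1448$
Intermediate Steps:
$1108 + 34 \left(2 - -8\right) = 1108 + 34 \left(2 + 8\right) = 1108 + 34 \cdot 10 = 1108 + 340 = 1448$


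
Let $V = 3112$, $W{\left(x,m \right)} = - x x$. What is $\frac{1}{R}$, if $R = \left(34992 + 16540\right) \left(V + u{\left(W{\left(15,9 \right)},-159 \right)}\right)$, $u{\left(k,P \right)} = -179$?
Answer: $\frac{1}{151143356} \approx 6.6162 \cdot 10^{-9}$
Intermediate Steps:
$W{\left(x,m \right)} = - x^{2}$
$R = 151143356$ ($R = \left(34992 + 16540\right) \left(3112 - 179\right) = 51532 \cdot 2933 = 151143356$)
$\frac{1}{R} = \frac{1}{151143356}$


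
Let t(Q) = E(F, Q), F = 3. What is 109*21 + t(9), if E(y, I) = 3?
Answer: 2292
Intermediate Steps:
t(Q) = 3
109*21 + t(9) = 109*21 + 3 = 2289 + 3 = 2292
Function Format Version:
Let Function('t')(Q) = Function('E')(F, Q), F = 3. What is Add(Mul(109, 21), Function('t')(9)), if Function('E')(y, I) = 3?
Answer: 2292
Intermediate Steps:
Function('t')(Q) = 3
Add(Mul(109, 21), Function('t')(9)) = Add(Mul(109, 21), 3) = Add(2289, 3) = 2292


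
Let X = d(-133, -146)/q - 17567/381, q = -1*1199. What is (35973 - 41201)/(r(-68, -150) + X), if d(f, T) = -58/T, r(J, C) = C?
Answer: 43585557609/1634941477 ≈ 26.659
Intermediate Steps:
q = -1199
X = -1537597858/33347787 (X = -58/(-146)/(-1199) - 17567/381 = -58*(-1/146)*(-1/1199) - 17567*1/381 = (29/73)*(-1/1199) - 17567/381 = -29/87527 - 17567/381 = -1537597858/33347787 ≈ -46.108)
(35973 - 41201)/(r(-68, -150) + X) = (35973 - 41201)/(-150 - 1537597858/33347787) = -5228/(-6539765908/33347787) = -5228*(-33347787/6539765908) = 43585557609/1634941477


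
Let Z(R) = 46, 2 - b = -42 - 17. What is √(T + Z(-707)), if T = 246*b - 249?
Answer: √14803 ≈ 121.67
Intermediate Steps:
b = 61 (b = 2 - (-42 - 17) = 2 - 1*(-59) = 2 + 59 = 61)
T = 14757 (T = 246*61 - 249 = 15006 - 249 = 14757)
√(T + Z(-707)) = √(14757 + 46) = √14803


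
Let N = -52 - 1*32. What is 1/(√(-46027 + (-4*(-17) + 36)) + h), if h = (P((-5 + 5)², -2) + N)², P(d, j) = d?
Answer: 7056/49833059 - I*√45923/49833059 ≈ 0.00014159 - 4.3003e-6*I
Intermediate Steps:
N = -84 (N = -52 - 32 = -84)
h = 7056 (h = ((-5 + 5)² - 84)² = (0² - 84)² = (0 - 84)² = (-84)² = 7056)
1/(√(-46027 + (-4*(-17) + 36)) + h) = 1/(√(-46027 + (-4*(-17) + 36)) + 7056) = 1/(√(-46027 + (68 + 36)) + 7056) = 1/(√(-46027 + 104) + 7056) = 1/(√(-45923) + 7056) = 1/(I*√45923 + 7056) = 1/(7056 + I*√45923)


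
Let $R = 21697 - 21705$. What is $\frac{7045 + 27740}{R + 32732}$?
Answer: $\frac{3865}{3636} \approx 1.063$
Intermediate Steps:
$R = -8$ ($R = 21697 - 21705 = -8$)
$\frac{7045 + 27740}{R + 32732} = \frac{7045 + 27740}{-8 + 32732} = \frac{34785}{32724} = 34785 \cdot \frac{1}{32724} = \frac{3865}{3636}$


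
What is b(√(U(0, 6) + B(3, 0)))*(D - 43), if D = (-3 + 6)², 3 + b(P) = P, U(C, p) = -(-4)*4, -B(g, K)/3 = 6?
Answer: 102 - 34*I*√2 ≈ 102.0 - 48.083*I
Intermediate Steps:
B(g, K) = -18 (B(g, K) = -3*6 = -18)
U(C, p) = 16 (U(C, p) = -4*(-4) = 16)
b(P) = -3 + P
D = 9 (D = 3² = 9)
b(√(U(0, 6) + B(3, 0)))*(D - 43) = (-3 + √(16 - 18))*(9 - 43) = (-3 + √(-2))*(-34) = (-3 + I*√2)*(-34) = 102 - 34*I*√2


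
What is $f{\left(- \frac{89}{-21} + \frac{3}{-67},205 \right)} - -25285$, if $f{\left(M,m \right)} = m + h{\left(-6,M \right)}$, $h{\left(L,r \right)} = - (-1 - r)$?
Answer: $\frac{35871737}{1407} \approx 25495.0$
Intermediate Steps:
$h{\left(L,r \right)} = 1 + r$
$f{\left(M,m \right)} = 1 + M + m$ ($f{\left(M,m \right)} = m + \left(1 + M\right) = 1 + M + m$)
$f{\left(- \frac{89}{-21} + \frac{3}{-67},205 \right)} - -25285 = \left(1 + \left(- \frac{89}{-21} + \frac{3}{-67}\right) + 205\right) - -25285 = \left(1 + \left(\left(-89\right) \left(- \frac{1}{21}\right) + 3 \left(- \frac{1}{67}\right)\right) + 205\right) + 25285 = \left(1 + \left(\frac{89}{21} - \frac{3}{67}\right) + 205\right) + 25285 = \left(1 + \frac{5900}{1407} + 205\right) + 25285 = \frac{295742}{1407} + 25285 = \frac{35871737}{1407}$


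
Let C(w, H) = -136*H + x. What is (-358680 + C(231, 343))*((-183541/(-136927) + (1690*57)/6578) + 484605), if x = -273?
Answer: -972775909811771209/4948933 ≈ -1.9656e+11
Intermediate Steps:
C(w, H) = -273 - 136*H (C(w, H) = -136*H - 273 = -273 - 136*H)
(-358680 + C(231, 343))*((-183541/(-136927) + (1690*57)/6578) + 484605) = (-358680 + (-273 - 136*343))*((-183541/(-136927) + (1690*57)/6578) + 484605) = (-358680 + (-273 - 46648))*((-183541*(-1/136927) + 96330*(1/6578)) + 484605) = (-358680 - 46921)*((183541/136927 + 3705/253) + 484605) = -405601*(553750408/34642531 + 484605) = -405601*16788497485663/34642531 = -972775909811771209/4948933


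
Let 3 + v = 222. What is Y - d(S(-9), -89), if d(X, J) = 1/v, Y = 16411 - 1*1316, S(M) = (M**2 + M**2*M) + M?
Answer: 3305804/219 ≈ 15095.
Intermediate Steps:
v = 219 (v = -3 + 222 = 219)
S(M) = M + M**2 + M**3 (S(M) = (M**2 + M**3) + M = M + M**2 + M**3)
Y = 15095 (Y = 16411 - 1316 = 15095)
d(X, J) = 1/219
Y - d(S(-9), -89) = 15095 - 1*1/219 = 15095 - 1/219 = 3305804/219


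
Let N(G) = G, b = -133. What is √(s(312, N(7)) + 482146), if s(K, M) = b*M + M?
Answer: √481222 ≈ 693.70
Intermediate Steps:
s(K, M) = -132*M (s(K, M) = -133*M + M = -132*M)
√(s(312, N(7)) + 482146) = √(-132*7 + 482146) = √(-924 + 482146) = √481222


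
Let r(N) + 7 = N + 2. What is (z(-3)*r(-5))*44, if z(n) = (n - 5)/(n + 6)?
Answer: 3520/3 ≈ 1173.3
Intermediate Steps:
r(N) = -5 + N (r(N) = -7 + (N + 2) = -7 + (2 + N) = -5 + N)
z(n) = (-5 + n)/(6 + n)
(z(-3)*r(-5))*44 = (((-5 - 3)/(6 - 3))*(-5 - 5))*44 = ((-8/3)*(-10))*44 = (((⅓)*(-8))*(-10))*44 = -8/3*(-10)*44 = (80/3)*44 = 3520/3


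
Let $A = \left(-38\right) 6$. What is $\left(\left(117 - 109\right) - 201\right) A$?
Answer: $44004$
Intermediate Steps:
$A = -228$
$\left(\left(117 - 109\right) - 201\right) A = \left(\left(117 - 109\right) - 201\right) \left(-228\right) = \left(8 - 201\right) \left(-228\right) = \left(-193\right) \left(-228\right) = 44004$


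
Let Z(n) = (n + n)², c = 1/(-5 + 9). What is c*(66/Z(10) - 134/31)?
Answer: -25777/24800 ≈ -1.0394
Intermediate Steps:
c = ¼ (c = 1/4 = ¼ ≈ 0.25000)
Z(n) = 4*n² (Z(n) = (2*n)² = 4*n²)
c*(66/Z(10) - 134/31) = (66/((4*10²)) - 134/31)/4 = (66/((4*100)) - 134*1/31)/4 = (66/400 - 134/31)/4 = (66*(1/400) - 134/31)/4 = (33/200 - 134/31)/4 = (¼)*(-25777/6200) = -25777/24800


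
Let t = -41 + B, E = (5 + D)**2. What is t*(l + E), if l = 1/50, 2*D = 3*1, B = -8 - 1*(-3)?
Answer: -97221/50 ≈ -1944.4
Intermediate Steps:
B = -5 (B = -8 + 3 = -5)
D = 3/2 (D = (3*1)/2 = (1/2)*3 = 3/2 ≈ 1.5000)
l = 1/50 ≈ 0.020000
E = 169/4 (E = (5 + 3/2)**2 = (13/2)**2 = 169/4 ≈ 42.250)
t = -46 (t = -41 - 5 = -46)
t*(l + E) = -46*(1/50 + 169/4) = -46*4227/100 = -97221/50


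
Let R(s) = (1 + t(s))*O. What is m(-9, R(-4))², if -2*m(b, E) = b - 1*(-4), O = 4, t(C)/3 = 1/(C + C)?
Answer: 25/4 ≈ 6.2500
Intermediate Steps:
t(C) = 3/(2*C) (t(C) = 3/(C + C) = 3/((2*C)) = 3*(1/(2*C)) = 3/(2*C))
R(s) = 4 + 6/s (R(s) = (1 + 3/(2*s))*4 = 4 + 6/s)
m(b, E) = -2 - b/2 (m(b, E) = -(b - 1*(-4))/2 = -(b + 4)/2 = -(4 + b)/2 = -2 - b/2)
m(-9, R(-4))² = (-2 - ½*(-9))² = (-2 + 9/2)² = (5/2)² = 25/4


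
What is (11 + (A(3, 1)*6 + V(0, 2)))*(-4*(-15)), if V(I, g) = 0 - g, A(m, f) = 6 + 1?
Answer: 3060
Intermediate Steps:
A(m, f) = 7
V(I, g) = -g
(11 + (A(3, 1)*6 + V(0, 2)))*(-4*(-15)) = (11 + (7*6 - 1*2))*(-4*(-15)) = (11 + (42 - 2))*60 = (11 + 40)*60 = 51*60 = 3060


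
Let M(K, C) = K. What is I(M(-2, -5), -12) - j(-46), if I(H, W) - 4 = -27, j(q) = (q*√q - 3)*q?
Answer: -161 - 2116*I*√46 ≈ -161.0 - 14351.0*I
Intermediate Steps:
j(q) = q*(-3 + q^(3/2)) (j(q) = (q^(3/2) - 3)*q = (-3 + q^(3/2))*q = q*(-3 + q^(3/2)))
I(H, W) = -23 (I(H, W) = 4 - 27 = -23)
I(M(-2, -5), -12) - j(-46) = -23 - ((-46)^(5/2) - 3*(-46)) = -23 - (2116*I*√46 + 138) = -23 - (138 + 2116*I*√46) = -23 + (-138 - 2116*I*√46) = -161 - 2116*I*√46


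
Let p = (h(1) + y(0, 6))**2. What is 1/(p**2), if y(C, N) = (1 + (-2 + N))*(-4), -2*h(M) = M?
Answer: 16/2825761 ≈ 5.6622e-6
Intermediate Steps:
h(M) = -M/2
y(C, N) = 4 - 4*N (y(C, N) = (-1 + N)*(-4) = 4 - 4*N)
p = 1681/4 (p = (-1/2*1 + (4 - 4*6))**2 = (-1/2 + (4 - 24))**2 = (-1/2 - 20)**2 = (-41/2)**2 = 1681/4 ≈ 420.25)
1/(p**2) = 1/((1681/4)**2) = 1/(2825761/16) = 16/2825761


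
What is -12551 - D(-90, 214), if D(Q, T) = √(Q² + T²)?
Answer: -12551 - 2*√13474 ≈ -12783.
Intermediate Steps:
-12551 - D(-90, 214) = -12551 - √((-90)² + 214²) = -12551 - √(8100 + 45796) = -12551 - √53896 = -12551 - 2*√13474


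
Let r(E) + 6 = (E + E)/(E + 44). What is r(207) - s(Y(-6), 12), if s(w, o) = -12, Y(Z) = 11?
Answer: 1920/251 ≈ 7.6494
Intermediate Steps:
r(E) = -6 + 2*E/(44 + E) (r(E) = -6 + (E + E)/(E + 44) = -6 + (2*E)/(44 + E) = -6 + 2*E/(44 + E))
r(207) - s(Y(-6), 12) = 4*(-66 - 1*207)/(44 + 207) - 1*(-12) = 4*(-66 - 207)/251 + 12 = 4*(1/251)*(-273) + 12 = -1092/251 + 12 = 1920/251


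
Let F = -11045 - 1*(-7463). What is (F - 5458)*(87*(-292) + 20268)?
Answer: 46429440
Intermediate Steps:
F = -3582 (F = -11045 + 7463 = -3582)
(F - 5458)*(87*(-292) + 20268) = (-3582 - 5458)*(87*(-292) + 20268) = -9040*(-25404 + 20268) = -9040*(-5136) = 46429440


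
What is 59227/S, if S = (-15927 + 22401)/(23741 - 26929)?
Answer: -94407838/3237 ≈ -29165.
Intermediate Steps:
S = -3237/1594 (S = 6474/(-3188) = 6474*(-1/3188) = -3237/1594 ≈ -2.0307)
59227/S = 59227/(-3237/1594) = 59227*(-1594/3237) = -94407838/3237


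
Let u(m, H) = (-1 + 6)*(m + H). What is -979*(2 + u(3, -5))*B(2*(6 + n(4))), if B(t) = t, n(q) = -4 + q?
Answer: 93984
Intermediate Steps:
u(m, H) = 5*H + 5*m (u(m, H) = 5*(H + m) = 5*H + 5*m)
-979*(2 + u(3, -5))*B(2*(6 + n(4))) = -979*(2 + (5*(-5) + 5*3))*2*(6 + (-4 + 4)) = -979*(2 + (-25 + 15))*2*(6 + 0) = -979*(2 - 10)*2*6 = -(-7832)*12 = -979*(-96) = 93984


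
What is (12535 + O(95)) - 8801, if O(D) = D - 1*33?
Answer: 3796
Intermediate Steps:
O(D) = -33 + D (O(D) = D - 33 = -33 + D)
(12535 + O(95)) - 8801 = (12535 + (-33 + 95)) - 8801 = (12535 + 62) - 8801 = 12597 - 8801 = 3796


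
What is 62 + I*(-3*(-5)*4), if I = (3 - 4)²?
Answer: 122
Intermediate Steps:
I = 1 (I = (-1)² = 1)
62 + I*(-3*(-5)*4) = 62 + 1*(-3*(-5)*4) = 62 + 1*(15*4) = 62 + 1*60 = 62 + 60 = 122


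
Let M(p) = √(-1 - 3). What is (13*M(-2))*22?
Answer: 572*I ≈ 572.0*I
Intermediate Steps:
M(p) = 2*I (M(p) = √(-4) = 2*I)
(13*M(-2))*22 = (13*(2*I))*22 = (26*I)*22 = 572*I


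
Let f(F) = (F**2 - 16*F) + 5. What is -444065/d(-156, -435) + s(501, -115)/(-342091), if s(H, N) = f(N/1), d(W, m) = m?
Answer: 30380816893/29761917 ≈ 1020.8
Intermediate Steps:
f(F) = 5 + F**2 - 16*F
s(H, N) = 5 + N**2 - 16*N (s(H, N) = 5 + (N/1)**2 - 16*N/1 = 5 + (N*1)**2 - 16*N = 5 + N**2 - 16*N)
-444065/d(-156, -435) + s(501, -115)/(-342091) = -444065/(-435) + (5 + (-115)**2 - 16*(-115))/(-342091) = -444065*(-1/435) + (5 + 13225 + 1840)*(-1/342091) = 88813/87 + 15070*(-1/342091) = 88813/87 - 15070/342091 = 30380816893/29761917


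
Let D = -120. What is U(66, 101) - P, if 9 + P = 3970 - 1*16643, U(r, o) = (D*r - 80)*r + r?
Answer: -515252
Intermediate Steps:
U(r, o) = r + r*(-80 - 120*r) (U(r, o) = (-120*r - 80)*r + r = (-80 - 120*r)*r + r = r*(-80 - 120*r) + r = r + r*(-80 - 120*r))
P = -12682 (P = -9 + (3970 - 1*16643) = -9 + (3970 - 16643) = -9 - 12673 = -12682)
U(66, 101) - P = -1*66*(79 + 120*66) - 1*(-12682) = -1*66*(79 + 7920) + 12682 = -1*66*7999 + 12682 = -527934 + 12682 = -515252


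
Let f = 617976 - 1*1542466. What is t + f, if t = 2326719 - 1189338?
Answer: 212891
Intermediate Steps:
f = -924490 (f = 617976 - 1542466 = -924490)
t = 1137381
t + f = 1137381 - 924490 = 212891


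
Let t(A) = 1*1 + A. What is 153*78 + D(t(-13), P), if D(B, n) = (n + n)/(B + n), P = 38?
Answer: 155180/13 ≈ 11937.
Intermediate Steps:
t(A) = 1 + A
D(B, n) = 2*n/(B + n) (D(B, n) = (2*n)/(B + n) = 2*n/(B + n))
153*78 + D(t(-13), P) = 153*78 + 2*38/((1 - 13) + 38) = 11934 + 2*38/(-12 + 38) = 11934 + 2*38/26 = 11934 + 2*38*(1/26) = 11934 + 38/13 = 155180/13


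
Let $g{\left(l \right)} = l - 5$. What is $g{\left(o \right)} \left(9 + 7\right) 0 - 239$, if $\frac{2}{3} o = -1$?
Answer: $-239$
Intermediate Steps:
$o = - \frac{3}{2}$ ($o = \frac{3}{2} \left(-1\right) = - \frac{3}{2} \approx -1.5$)
$g{\left(l \right)} = -5 + l$
$g{\left(o \right)} \left(9 + 7\right) 0 - 239 = \left(-5 - \frac{3}{2}\right) \left(9 + 7\right) 0 - 239 = - \frac{13 \cdot 16 \cdot 0}{2} - 239 = \left(- \frac{13}{2}\right) 0 - 239 = 0 - 239 = -239$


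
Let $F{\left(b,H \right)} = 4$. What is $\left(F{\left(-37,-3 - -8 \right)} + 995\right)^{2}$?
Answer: $998001$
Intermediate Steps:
$\left(F{\left(-37,-3 - -8 \right)} + 995\right)^{2} = \left(4 + 995\right)^{2} = 999^{2} = 998001$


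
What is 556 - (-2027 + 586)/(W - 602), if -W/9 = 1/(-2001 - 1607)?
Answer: 1202436764/2172007 ≈ 553.61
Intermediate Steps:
W = 9/3608 (W = -9/(-2001 - 1607) = -9/(-3608) = -9*(-1/3608) = 9/3608 ≈ 0.0024945)
556 - (-2027 + 586)/(W - 602) = 556 - (-2027 + 586)/(9/3608 - 602) = 556 - (-1441)/(-2172007/3608) = 556 - (-1441)*(-3608)/2172007 = 556 - 1*5199128/2172007 = 556 - 5199128/2172007 = 1202436764/2172007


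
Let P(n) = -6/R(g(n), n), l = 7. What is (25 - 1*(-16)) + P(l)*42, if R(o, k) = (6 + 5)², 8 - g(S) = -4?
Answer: 4709/121 ≈ 38.917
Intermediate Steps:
g(S) = 12 (g(S) = 8 - 1*(-4) = 8 + 4 = 12)
R(o, k) = 121 (R(o, k) = 11² = 121)
P(n) = -6/121
(25 - 1*(-16)) + P(l)*42 = (25 - 1*(-16)) - 6/121*42 = (25 + 16) - 252/121 = 41 - 252/121 = 4709/121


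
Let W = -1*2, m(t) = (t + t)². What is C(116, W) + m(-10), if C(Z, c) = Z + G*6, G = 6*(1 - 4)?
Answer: 408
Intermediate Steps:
m(t) = 4*t² (m(t) = (2*t)² = 4*t²)
G = -18 (G = 6*(-3) = -18)
W = -2
C(Z, c) = -108 + Z (C(Z, c) = Z - 18*6 = Z - 108 = -108 + Z)
C(116, W) + m(-10) = (-108 + 116) + 4*(-10)² = 8 + 4*100 = 8 + 400 = 408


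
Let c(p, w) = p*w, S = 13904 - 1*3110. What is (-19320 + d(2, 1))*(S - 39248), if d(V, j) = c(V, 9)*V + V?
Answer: 548650028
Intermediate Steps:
S = 10794 (S = 13904 - 3110 = 10794)
d(V, j) = V + 9*V² (d(V, j) = (V*9)*V + V = (9*V)*V + V = 9*V² + V = V + 9*V²)
(-19320 + d(2, 1))*(S - 39248) = (-19320 + 2*(1 + 9*2))*(10794 - 39248) = (-19320 + 2*(1 + 18))*(-28454) = (-19320 + 2*19)*(-28454) = (-19320 + 38)*(-28454) = -19282*(-28454) = 548650028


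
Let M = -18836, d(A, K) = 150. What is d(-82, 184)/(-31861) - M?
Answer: 600133646/31861 ≈ 18836.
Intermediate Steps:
d(-82, 184)/(-31861) - M = 150/(-31861) - 1*(-18836) = 150*(-1/31861) + 18836 = -150/31861 + 18836 = 600133646/31861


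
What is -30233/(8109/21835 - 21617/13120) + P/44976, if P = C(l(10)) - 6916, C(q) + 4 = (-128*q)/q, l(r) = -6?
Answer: 9738369287231377/411099884106 ≈ 23689.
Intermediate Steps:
C(q) = -132 (C(q) = -4 + (-128*q)/q = -4 - 128 = -132)
P = -7048 (P = -132 - 6916 = -7048)
-30233/(8109/21835 - 21617/13120) + P/44976 = -30233/(8109/21835 - 21617/13120) - 7048/44976 = -30233/(8109*(1/21835) - 21617*1/13120) - 7048*1/44976 = -30233/(8109/21835 - 21617/13120) - 881/5622 = -30233/(-73123423/57295040) - 881/5622 = -30233*(-57295040/73123423) - 881/5622 = 1732200944320/73123423 - 881/5622 = 9738369287231377/411099884106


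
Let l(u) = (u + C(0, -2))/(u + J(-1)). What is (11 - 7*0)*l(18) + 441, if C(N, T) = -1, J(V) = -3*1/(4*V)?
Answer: 33823/75 ≈ 450.97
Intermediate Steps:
J(V) = -3/(4*V) (J(V) = -3*1/(4*V) = -3/(4*V))
l(u) = (-1 + u)/(3/4 + u) (l(u) = (u - 1)/(u - 3/4/(-1)) = (-1 + u)/(u - 3/4*(-1)) = (-1 + u)/(u + 3/4) = (-1 + u)/(3/4 + u))
(11 - 7*0)*l(18) + 441 = (11 - 7*0)*(4*(-1 + 18)/(3 + 4*18)) + 441 = (11 + 0)*(4*17/(3 + 72)) + 441 = 11*(4*17/75) + 441 = 11*(4*(1/75)*17) + 441 = 11*(68/75) + 441 = 748/75 + 441 = 33823/75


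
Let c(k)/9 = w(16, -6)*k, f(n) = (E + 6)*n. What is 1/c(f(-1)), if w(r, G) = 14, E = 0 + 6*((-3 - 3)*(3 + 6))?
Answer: 1/40068 ≈ 2.4958e-5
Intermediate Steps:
E = -324 (E = 0 + 6*(-6*9) = 0 + 6*(-54) = 0 - 324 = -324)
f(n) = -318*n (f(n) = (-324 + 6)*n = -318*n)
c(k) = 126*k (c(k) = 9*(14*k) = 126*k)
1/c(f(-1)) = 1/(126*(-318*(-1))) = 1/(126*318) = 1/40068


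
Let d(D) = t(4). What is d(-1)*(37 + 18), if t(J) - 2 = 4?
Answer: 330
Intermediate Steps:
t(J) = 6 (t(J) = 2 + 4 = 6)
d(D) = 6
d(-1)*(37 + 18) = 6*(37 + 18) = 6*55 = 330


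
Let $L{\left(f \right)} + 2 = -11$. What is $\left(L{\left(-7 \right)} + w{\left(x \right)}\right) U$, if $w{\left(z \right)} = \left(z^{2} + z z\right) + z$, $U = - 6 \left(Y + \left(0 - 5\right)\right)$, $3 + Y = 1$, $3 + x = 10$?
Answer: $3864$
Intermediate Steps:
$L{\left(f \right)} = -13$ ($L{\left(f \right)} = -2 - 11 = -13$)
$x = 7$ ($x = -3 + 10 = 7$)
$Y = -2$ ($Y = -3 + 1 = -2$)
$U = 42$ ($U = - 6 \left(-2 + \left(0 - 5\right)\right) = - 6 \left(-2 - 5\right) = \left(-6\right) \left(-7\right) = 42$)
$w{\left(z \right)} = z + 2 z^{2}$ ($w{\left(z \right)} = \left(z^{2} + z^{2}\right) + z = 2 z^{2} + z = z + 2 z^{2}$)
$\left(L{\left(-7 \right)} + w{\left(x \right)}\right) U = \left(-13 + 7 \left(1 + 2 \cdot 7\right)\right) 42 = \left(-13 + 7 \left(1 + 14\right)\right) 42 = \left(-13 + 7 \cdot 15\right) 42 = \left(-13 + 105\right) 42 = 92 \cdot 42 = 3864$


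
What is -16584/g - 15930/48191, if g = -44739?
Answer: 28835758/718672383 ≈ 0.040124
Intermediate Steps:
-16584/g - 15930/48191 = -16584/(-44739) - 15930/48191 = -16584*(-1/44739) - 15930*1/48191 = 5528/14913 - 15930/48191 = 28835758/718672383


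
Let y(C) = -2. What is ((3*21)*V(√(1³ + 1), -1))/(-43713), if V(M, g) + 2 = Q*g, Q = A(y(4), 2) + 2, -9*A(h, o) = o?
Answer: 238/43713 ≈ 0.0054446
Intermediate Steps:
A(h, o) = -o/9
Q = 16/9 (Q = -⅑*2 + 2 = -2/9 + 2 = 16/9 ≈ 1.7778)
V(M, g) = -2 + 16*g/9
((3*21)*V(√(1³ + 1), -1))/(-43713) = ((3*21)*(-2 + (16/9)*(-1)))/(-43713) = (63*(-2 - 16/9))*(-1/43713) = (63*(-34/9))*(-1/43713) = -238*(-1/43713) = 238/43713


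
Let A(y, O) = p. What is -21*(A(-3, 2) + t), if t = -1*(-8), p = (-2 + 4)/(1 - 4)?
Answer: -154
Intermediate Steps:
p = -2/3 (p = 2/(-3) = 2*(-1/3) = -2/3 ≈ -0.66667)
A(y, O) = -2/3
t = 8
-21*(A(-3, 2) + t) = -21*(-2/3 + 8) = -21*22/3 = -154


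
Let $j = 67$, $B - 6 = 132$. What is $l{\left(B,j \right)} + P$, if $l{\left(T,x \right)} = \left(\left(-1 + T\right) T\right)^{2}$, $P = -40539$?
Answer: $357396297$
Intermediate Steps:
$B = 138$ ($B = 6 + 132 = 138$)
$l{\left(T,x \right)} = T^{2} \left(-1 + T\right)^{2}$ ($l{\left(T,x \right)} = \left(T \left(-1 + T\right)\right)^{2} = T^{2} \left(-1 + T\right)^{2}$)
$l{\left(B,j \right)} + P = 138^{2} \left(-1 + 138\right)^{2} - 40539 = 19044 \cdot 137^{2} - 40539 = 19044 \cdot 18769 - 40539 = 357436836 - 40539 = 357396297$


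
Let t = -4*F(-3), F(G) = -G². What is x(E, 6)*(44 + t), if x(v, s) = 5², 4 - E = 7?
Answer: 2000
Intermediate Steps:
E = -3 (E = 4 - 1*7 = 4 - 7 = -3)
x(v, s) = 25
t = 36 (t = -(-4)*(-3)² = -(-4)*9 = -4*(-9) = 36)
x(E, 6)*(44 + t) = 25*(44 + 36) = 25*80 = 2000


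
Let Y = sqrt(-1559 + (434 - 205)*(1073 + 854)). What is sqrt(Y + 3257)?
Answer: sqrt(3257 + 2*sqrt(109931)) ≈ 62.611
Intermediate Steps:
Y = 2*sqrt(109931) (Y = sqrt(-1559 + 229*1927) = sqrt(-1559 + 441283) = sqrt(439724) = 2*sqrt(109931) ≈ 663.12)
sqrt(Y + 3257) = sqrt(2*sqrt(109931) + 3257) = sqrt(3257 + 2*sqrt(109931))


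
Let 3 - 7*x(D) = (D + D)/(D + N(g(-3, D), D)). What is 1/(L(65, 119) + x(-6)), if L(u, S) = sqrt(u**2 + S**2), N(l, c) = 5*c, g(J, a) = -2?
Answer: -84/4054081 + 441*sqrt(18386)/8108162 ≈ 0.0073542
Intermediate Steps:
L(u, S) = sqrt(S**2 + u**2)
x(D) = 8/21 (x(D) = 3/7 - (D + D)/(7*(D + 5*D)) = 3/7 - 2*D/(7*(6*D)) = 3/7 - 2*D*1/(6*D)/7 = 3/7 - 1/7*1/3 = 3/7 - 1/21 = 8/21)
1/(L(65, 119) + x(-6)) = 1/(sqrt(119**2 + 65**2) + 8/21) = 1/(sqrt(14161 + 4225) + 8/21) = 1/(sqrt(18386) + 8/21) = 1/(8/21 + sqrt(18386))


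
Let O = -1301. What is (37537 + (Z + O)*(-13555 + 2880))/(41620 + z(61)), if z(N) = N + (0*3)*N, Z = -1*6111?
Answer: 79160637/41681 ≈ 1899.2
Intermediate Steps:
Z = -6111
z(N) = N (z(N) = N + 0*N = N + 0 = N)
(37537 + (Z + O)*(-13555 + 2880))/(41620 + z(61)) = (37537 + (-6111 - 1301)*(-13555 + 2880))/(41620 + 61) = (37537 - 7412*(-10675))/41681 = (37537 + 79123100)*(1/41681) = 79160637*(1/41681) = 79160637/41681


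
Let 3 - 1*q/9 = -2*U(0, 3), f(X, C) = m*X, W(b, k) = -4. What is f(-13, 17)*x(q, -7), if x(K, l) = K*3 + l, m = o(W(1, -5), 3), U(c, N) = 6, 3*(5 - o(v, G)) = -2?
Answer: -87958/3 ≈ -29319.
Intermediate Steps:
o(v, G) = 17/3 (o(v, G) = 5 - 1/3*(-2) = 5 + 2/3 = 17/3)
m = 17/3 ≈ 5.6667
f(X, C) = 17*X/3
q = 135 (q = 27 - (-18)*6 = 27 - 9*(-12) = 27 + 108 = 135)
x(K, l) = l + 3*K (x(K, l) = 3*K + l = l + 3*K)
f(-13, 17)*x(q, -7) = ((17/3)*(-13))*(-7 + 3*135) = -221*(-7 + 405)/3 = -221/3*398 = -87958/3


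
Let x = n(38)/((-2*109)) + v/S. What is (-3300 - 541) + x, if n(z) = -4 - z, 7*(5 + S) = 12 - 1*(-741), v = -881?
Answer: -301261467/78262 ≈ -3849.4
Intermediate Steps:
S = 718/7 (S = -5 + (12 - 1*(-741))/7 = -5 + (12 + 741)/7 = -5 + (⅐)*753 = -5 + 753/7 = 718/7 ≈ 102.57)
x = -657125/78262 (x = (-4 - 1*38)/((-2*109)) - 881/718/7 = (-4 - 38)/(-218) - 881*7/718 = -42*(-1/218) - 6167/718 = 21/109 - 6167/718 = -657125/78262 ≈ -8.3965)
(-3300 - 541) + x = (-3300 - 541) - 657125/78262 = -3841 - 657125/78262 = -301261467/78262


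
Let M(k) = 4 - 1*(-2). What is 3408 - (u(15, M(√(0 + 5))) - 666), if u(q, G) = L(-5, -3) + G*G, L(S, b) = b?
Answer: 4041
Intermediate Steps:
M(k) = 6 (M(k) = 4 + 2 = 6)
u(q, G) = -3 + G² (u(q, G) = -3 + G*G = -3 + G²)
3408 - (u(15, M(√(0 + 5))) - 666) = 3408 - ((-3 + 6²) - 666) = 3408 - ((-3 + 36) - 666) = 3408 - (33 - 666) = 3408 - 1*(-633) = 3408 + 633 = 4041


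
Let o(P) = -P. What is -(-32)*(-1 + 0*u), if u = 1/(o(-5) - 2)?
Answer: -32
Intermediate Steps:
u = 1/3 (u = 1/(-1*(-5) - 2) = 1/(5 - 2) = 1/3 ≈ 0.33333)
-(-32)*(-1 + 0*u) = -(-32)*(-1 + 0*(1/3)) = -(-32)*(-1 + 0) = -(-32)*(-1) = -1*32 = -32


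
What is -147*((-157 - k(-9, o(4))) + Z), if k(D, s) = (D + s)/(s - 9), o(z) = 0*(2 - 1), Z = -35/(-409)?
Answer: 9494289/409 ≈ 23213.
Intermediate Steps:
Z = 35/409 (Z = -35*(-1/409) = 35/409 ≈ 0.085575)
o(z) = 0 (o(z) = 0*1 = 0)
k(D, s) = (D + s)/(-9 + s)
-147*((-157 - k(-9, o(4))) + Z) = -147*((-157 - (-9 + 0)/(-9 + 0)) + 35/409) = -147*((-157 - (-9)/(-9)) + 35/409) = -147*((-157 - (-1)*(-9)/9) + 35/409) = -147*((-157 - 1*1) + 35/409) = -147*((-157 - 1) + 35/409) = -147*(-158 + 35/409) = -147*(-64587/409) = 9494289/409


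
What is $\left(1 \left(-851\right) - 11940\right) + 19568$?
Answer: $6777$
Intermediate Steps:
$\left(1 \left(-851\right) - 11940\right) + 19568 = \left(-851 - 11940\right) + 19568 = -12791 + 19568 = 6777$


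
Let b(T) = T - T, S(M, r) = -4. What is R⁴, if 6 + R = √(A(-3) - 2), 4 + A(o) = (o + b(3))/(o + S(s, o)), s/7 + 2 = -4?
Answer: (42 - I*√273)⁴/2401 ≈ 123.61 - 1723.8*I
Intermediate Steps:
s = -42 (s = -14 + 7*(-4) = -14 - 28 = -42)
b(T) = 0
A(o) = -4 + o/(-4 + o) (A(o) = -4 + (o + 0)/(o - 4) = -4 + o/(-4 + o))
R = -6 + I*√273/7 (R = -6 + √((16 - 3*(-3))/(-4 - 3) - 2) = -6 + √((16 + 9)/(-7) - 2) = -6 + √(-⅐*25 - 2) = -6 + √(-25/7 - 2) = -6 + √(-39/7) = -6 + I*√273/7 ≈ -6.0 + 2.3604*I)
R⁴ = (-6 + I*√273/7)⁴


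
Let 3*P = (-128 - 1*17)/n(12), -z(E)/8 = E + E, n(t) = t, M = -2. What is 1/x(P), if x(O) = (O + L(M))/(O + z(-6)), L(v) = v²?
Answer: -3311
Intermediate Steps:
z(E) = -16*E (z(E) = -8*(E + E) = -16*E)
P = -145/36 (P = ((-128 - 1*17)/12)/3 = ((-128 - 17)*(1/12))/3 = (-145*1/12)/3 = (⅓)*(-145/12) = -145/36 ≈ -4.0278)
x(O) = (4 + O)/(96 + O) (x(O) = (O + (-2)²)/(O - 16*(-6)) = (O + 4)/(O + 96) = (4 + O)/(96 + O))
1/x(P) = 1/((4 - 145/36)/(96 - 145/36)) = 1/(-1/36/(3311/36)) = 1/((36/3311)*(-1/36)) = 1/(-1/3311) = -3311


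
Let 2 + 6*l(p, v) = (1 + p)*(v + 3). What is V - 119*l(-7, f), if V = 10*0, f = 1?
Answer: 1547/3 ≈ 515.67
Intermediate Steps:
V = 0
l(p, v) = -⅓ + (1 + p)*(3 + v)/6 (l(p, v) = -⅓ + ((1 + p)*(v + 3))/6 = -⅓ + ((1 + p)*(3 + v))/6 = -⅓ + (1 + p)*(3 + v)/6)
V - 119*l(-7, f) = 0 - 119*(⅙ + (½)*(-7) + (⅙)*1 + (⅙)*(-7)*1) = 0 - 119*(⅙ - 7/2 + ⅙ - 7/6) = 0 - 119*(-13/3) = 0 + 1547/3 = 1547/3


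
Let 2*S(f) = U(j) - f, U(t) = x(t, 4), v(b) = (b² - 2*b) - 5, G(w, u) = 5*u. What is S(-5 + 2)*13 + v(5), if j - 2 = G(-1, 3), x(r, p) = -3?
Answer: 10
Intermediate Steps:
j = 17 (j = 2 + 5*3 = 2 + 15 = 17)
v(b) = -5 + b² - 2*b
U(t) = -3
S(f) = -3/2 - f/2 (S(f) = (-3 - f)/2 = -3/2 - f/2)
S(-5 + 2)*13 + v(5) = (-3/2 - (-5 + 2)/2)*13 + (-5 + 5² - 2*5) = (-3/2 - ½*(-3))*13 + (-5 + 25 - 10) = (-3/2 + 3/2)*13 + 10 = 0*13 + 10 = 0 + 10 = 10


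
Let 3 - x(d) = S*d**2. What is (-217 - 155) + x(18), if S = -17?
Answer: 5139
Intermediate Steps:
x(d) = 3 + 17*d**2 (x(d) = 3 - (-17)*d**2 = 3 + 17*d**2)
(-217 - 155) + x(18) = (-217 - 155) + (3 + 17*18**2) = -372 + (3 + 17*324) = -372 + (3 + 5508) = -372 + 5511 = 5139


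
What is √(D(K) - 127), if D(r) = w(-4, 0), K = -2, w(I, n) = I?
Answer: I*√131 ≈ 11.446*I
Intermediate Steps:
D(r) = -4
√(D(K) - 127) = √(-4 - 127) = √(-131) = I*√131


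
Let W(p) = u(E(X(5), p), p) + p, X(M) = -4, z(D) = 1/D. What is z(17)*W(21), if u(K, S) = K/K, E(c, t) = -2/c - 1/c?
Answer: 22/17 ≈ 1.2941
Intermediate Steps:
E(c, t) = -3/c
u(K, S) = 1
W(p) = 1 + p
z(17)*W(21) = (1 + 21)/17 = (1/17)*22 = 22/17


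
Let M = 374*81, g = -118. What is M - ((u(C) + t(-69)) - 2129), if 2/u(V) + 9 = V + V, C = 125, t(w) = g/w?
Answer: 539133491/16629 ≈ 32421.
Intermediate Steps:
t(w) = -118/w
M = 30294
u(V) = 2/(-9 + 2*V) (u(V) = 2/(-9 + (V + V)) = 2/(-9 + 2*V))
M - ((u(C) + t(-69)) - 2129) = 30294 - ((2/(-9 + 2*125) - 118/(-69)) - 2129) = 30294 - ((2/(-9 + 250) - 118*(-1/69)) - 2129) = 30294 - ((2/241 + 118/69) - 2129) = 30294 - (28576/16629 - 2129) = 30294 - 1*(-35374565/16629) = 30294 + 35374565/16629 = 539133491/16629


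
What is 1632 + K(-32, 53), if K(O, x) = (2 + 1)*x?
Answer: 1791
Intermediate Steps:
K(O, x) = 3*x
1632 + K(-32, 53) = 1632 + 3*53 = 1632 + 159 = 1791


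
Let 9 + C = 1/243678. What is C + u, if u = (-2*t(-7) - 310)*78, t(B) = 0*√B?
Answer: -5894327141/243678 ≈ -24189.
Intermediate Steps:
t(B) = 0
C = -2193101/243678 (C = -9 + 1/243678 = -2193101/243678 ≈ -9.0000)
u = -24180 (u = (-2*0 - 310)*78 = (0 - 310)*78 = -310*78 = -24180)
C + u = -2193101/243678 - 24180 = -5894327141/243678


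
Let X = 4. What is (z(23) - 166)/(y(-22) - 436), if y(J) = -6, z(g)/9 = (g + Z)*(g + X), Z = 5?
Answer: -3319/221 ≈ -15.018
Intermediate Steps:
z(g) = 9*(4 + g)*(5 + g) (z(g) = 9*((g + 5)*(g + 4)) = 9*((5 + g)*(4 + g)) = 9*((4 + g)*(5 + g)) = 9*(4 + g)*(5 + g))
(z(23) - 166)/(y(-22) - 436) = ((180 + 9*23² + 81*23) - 166)/(-6 - 436) = ((180 + 9*529 + 1863) - 166)/(-442) = ((180 + 4761 + 1863) - 166)*(-1/442) = (6804 - 166)*(-1/442) = 6638*(-1/442) = -3319/221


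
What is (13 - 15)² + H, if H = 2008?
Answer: 2012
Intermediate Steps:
(13 - 15)² + H = (13 - 15)² + 2008 = (-2)² + 2008 = 4 + 2008 = 2012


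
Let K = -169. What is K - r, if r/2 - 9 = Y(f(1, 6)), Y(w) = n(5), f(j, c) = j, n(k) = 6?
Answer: -199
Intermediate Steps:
Y(w) = 6
r = 30 (r = 18 + 2*6 = 18 + 12 = 30)
K - r = -169 - 1*30 = -169 - 30 = -199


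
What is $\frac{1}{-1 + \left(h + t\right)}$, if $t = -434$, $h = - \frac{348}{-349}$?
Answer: $- \frac{349}{151467} \approx -0.0023041$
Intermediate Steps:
$h = \frac{348}{349}$ ($h = \left(-348\right) \left(- \frac{1}{349}\right) = \frac{348}{349} \approx 0.99713$)
$\frac{1}{-1 + \left(h + t\right)} = \frac{1}{-1 + \left(\frac{348}{349} - 434\right)} = \frac{1}{-1 - \frac{151118}{349}} = \frac{1}{- \frac{151467}{349}} = - \frac{349}{151467}$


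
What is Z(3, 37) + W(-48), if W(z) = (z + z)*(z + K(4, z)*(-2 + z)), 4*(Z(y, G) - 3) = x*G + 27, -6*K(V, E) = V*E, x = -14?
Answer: 632353/4 ≈ 1.5809e+5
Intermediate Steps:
K(V, E) = -E*V/6 (K(V, E) = -V*E/6 = -E*V/6)
Z(y, G) = 39/4 - 7*G/2 (Z(y, G) = 3 + (-14*G + 27)/4 = 3 + (27 - 14*G)/4 = 3 + (27/4 - 7*G/2) = 39/4 - 7*G/2)
W(z) = 2*z*(z - 2*z*(-2 + z)/3) (W(z) = (z + z)*(z + (-1/6*z*4)*(-2 + z)) = (2*z)*(z + (-2*z/3)*(-2 + z)) = (2*z)*(z - 2*z*(-2 + z)/3) = 2*z*(z - 2*z*(-2 + z)/3))
Z(3, 37) + W(-48) = (39/4 - 7/2*37) + (2/3)*(-48)**2*(7 - 2*(-48)) = (39/4 - 259/2) + (2/3)*2304*(7 + 96) = -479/4 + (2/3)*2304*103 = -479/4 + 158208 = 632353/4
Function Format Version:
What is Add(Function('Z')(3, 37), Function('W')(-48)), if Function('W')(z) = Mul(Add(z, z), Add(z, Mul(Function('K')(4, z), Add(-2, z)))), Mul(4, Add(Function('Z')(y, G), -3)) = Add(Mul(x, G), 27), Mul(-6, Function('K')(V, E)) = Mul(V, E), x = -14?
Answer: Rational(632353, 4) ≈ 1.5809e+5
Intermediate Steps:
Function('K')(V, E) = Mul(Rational(-1, 6), E, V) (Function('K')(V, E) = Mul(Rational(-1, 6), Mul(V, E)) = Mul(Rational(-1, 6), Mul(E, V)) = Mul(Rational(-1, 6), E, V))
Function('Z')(y, G) = Add(Rational(39, 4), Mul(Rational(-7, 2), G)) (Function('Z')(y, G) = Add(3, Mul(Rational(1, 4), Add(Mul(-14, G), 27))) = Add(3, Mul(Rational(1, 4), Add(27, Mul(-14, G)))) = Add(3, Add(Rational(27, 4), Mul(Rational(-7, 2), G))) = Add(Rational(39, 4), Mul(Rational(-7, 2), G)))
Function('W')(z) = Mul(2, z, Add(z, Mul(Rational(-2, 3), z, Add(-2, z)))) (Function('W')(z) = Mul(Add(z, z), Add(z, Mul(Mul(Rational(-1, 6), z, 4), Add(-2, z)))) = Mul(Mul(2, z), Add(z, Mul(Mul(Rational(-2, 3), z), Add(-2, z)))) = Mul(Mul(2, z), Add(z, Mul(Rational(-2, 3), z, Add(-2, z)))) = Mul(2, z, Add(z, Mul(Rational(-2, 3), z, Add(-2, z)))))
Add(Function('Z')(3, 37), Function('W')(-48)) = Add(Add(Rational(39, 4), Mul(Rational(-7, 2), 37)), Mul(Rational(2, 3), Pow(-48, 2), Add(7, Mul(-2, -48)))) = Add(Add(Rational(39, 4), Rational(-259, 2)), Mul(Rational(2, 3), 2304, Add(7, 96))) = Add(Rational(-479, 4), Mul(Rational(2, 3), 2304, 103)) = Add(Rational(-479, 4), 158208) = Rational(632353, 4)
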